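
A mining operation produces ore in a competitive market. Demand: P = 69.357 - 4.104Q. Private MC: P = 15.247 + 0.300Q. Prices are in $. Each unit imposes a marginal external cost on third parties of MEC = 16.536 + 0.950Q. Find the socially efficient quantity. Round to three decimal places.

Q* = 7.018

Social marginal cost = private MC + MEC = 31.783 + 1.250Q.
Set SMC = demand: 31.783 + 1.250Q = 69.357 - 4.104Q → Q* = 7.0179.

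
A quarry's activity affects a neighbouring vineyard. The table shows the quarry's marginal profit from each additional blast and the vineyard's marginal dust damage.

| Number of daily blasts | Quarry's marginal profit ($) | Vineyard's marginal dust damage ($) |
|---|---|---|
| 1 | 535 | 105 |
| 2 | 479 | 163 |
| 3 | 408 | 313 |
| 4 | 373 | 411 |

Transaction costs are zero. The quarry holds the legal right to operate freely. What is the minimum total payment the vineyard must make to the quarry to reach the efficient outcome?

Left alone the quarry would choose level 4 (marginal profit stays positive).
Efficient level: k* = 3 (marginal profit ≥ marginal dust damage through 3).
The vineyard must at least cover the quarry's forgone profit from cutting 4→3: 373 = 373.

$373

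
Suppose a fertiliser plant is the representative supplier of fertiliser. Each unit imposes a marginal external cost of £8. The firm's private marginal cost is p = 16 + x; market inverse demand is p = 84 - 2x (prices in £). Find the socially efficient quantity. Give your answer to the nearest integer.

x* = 20

Social marginal cost = private MC + MEC = 24 + x.
Set SMC = demand: 24 + x = 84 - 2x → x* = 20.0000.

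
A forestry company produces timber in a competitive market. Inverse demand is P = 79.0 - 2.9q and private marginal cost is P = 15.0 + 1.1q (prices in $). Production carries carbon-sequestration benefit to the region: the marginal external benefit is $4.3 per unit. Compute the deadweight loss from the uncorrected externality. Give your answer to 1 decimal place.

DWL = $2.3

Market equilibrium (private): 15.0 + 1.1q = 79.0 - 2.9q → q_m = 16.0000.
Social marginal cost = private MC − MEB = 10.7 + 1.1q.
Set SMC = demand: 10.7 + 1.1q = 79.0 - 2.9q → q* = 17.0750.
Height of the DWL triangle at q_m is demand(q_m) − SMC(q_m) = MEB(q_m) = 4.3000.
DWL = ½ × 1.0750 × 4.3000 = 2.3113.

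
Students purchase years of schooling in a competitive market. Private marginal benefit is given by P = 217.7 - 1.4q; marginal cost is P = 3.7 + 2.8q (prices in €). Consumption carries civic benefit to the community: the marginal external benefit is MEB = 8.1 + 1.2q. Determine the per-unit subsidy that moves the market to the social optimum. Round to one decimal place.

Social marginal benefit = demand + MEB = 225.8 - 0.2q.
Set SMB = MC: 225.8 - 0.2q = 3.7 + 2.8q → q* = 74.0333.
The Pigouvian subsidy equals MEB at q*: 8.1 + 1.2×74.0333 = 96.9400.

subsidy = €96.9 per unit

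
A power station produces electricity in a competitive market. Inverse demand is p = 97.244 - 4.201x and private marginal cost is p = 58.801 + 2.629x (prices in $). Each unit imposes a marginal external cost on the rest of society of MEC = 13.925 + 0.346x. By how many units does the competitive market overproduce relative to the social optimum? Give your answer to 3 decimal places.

Market equilibrium (private): 58.801 + 2.629x = 97.244 - 4.201x → x_m = 5.6286.
Social marginal cost = private MC + MEC = 72.726 + 2.975x.
Set SMC = demand: 72.726 + 2.975x = 97.244 - 4.201x → x* = 3.4167.
Gap = |5.6286 − 3.4167| = 2.2119.

2.212 units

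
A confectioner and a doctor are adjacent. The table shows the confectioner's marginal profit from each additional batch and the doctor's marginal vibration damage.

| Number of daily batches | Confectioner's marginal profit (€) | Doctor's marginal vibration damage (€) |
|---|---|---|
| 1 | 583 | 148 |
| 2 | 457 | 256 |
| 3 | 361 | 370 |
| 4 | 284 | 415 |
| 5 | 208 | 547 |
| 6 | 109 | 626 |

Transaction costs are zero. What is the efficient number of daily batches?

2

Bargaining reaches the level where marginal profit last exceeds marginal vibration damage.
That holds through level 2 (457 ≥ 256) but not at 3 (361 < 370).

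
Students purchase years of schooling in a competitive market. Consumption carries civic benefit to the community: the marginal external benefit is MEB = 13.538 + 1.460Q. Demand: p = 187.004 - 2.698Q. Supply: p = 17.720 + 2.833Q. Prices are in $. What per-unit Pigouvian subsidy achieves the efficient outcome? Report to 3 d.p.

Social marginal benefit = demand + MEB = 200.542 - 1.238Q.
Set SMB = MC: 200.542 - 1.238Q = 17.720 + 2.833Q → Q* = 44.9084.
The Pigouvian subsidy equals MEB at Q*: 13.538 + 1.460×44.9084 = 79.1043.

subsidy = $79.104 per unit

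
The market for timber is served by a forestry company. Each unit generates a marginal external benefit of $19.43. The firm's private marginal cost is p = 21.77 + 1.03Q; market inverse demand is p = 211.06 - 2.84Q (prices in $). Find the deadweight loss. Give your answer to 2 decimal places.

Market equilibrium (private): 21.77 + 1.03Q = 211.06 - 2.84Q → Q_m = 48.9121.
Social marginal cost = private MC − MEB = 2.34 + 1.03Q.
Set SMC = demand: 2.34 + 1.03Q = 211.06 - 2.84Q → Q* = 53.9328.
Height of the DWL triangle at Q_m is demand(Q_m) − SMC(Q_m) = MEB(Q_m) = 19.4300.
DWL = ½ × 5.0207 × 19.4300 = 48.7761.

DWL = $48.78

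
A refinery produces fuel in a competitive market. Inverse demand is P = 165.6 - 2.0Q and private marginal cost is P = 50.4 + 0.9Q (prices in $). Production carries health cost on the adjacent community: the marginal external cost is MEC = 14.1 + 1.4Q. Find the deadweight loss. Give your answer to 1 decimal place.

Market equilibrium (private): 50.4 + 0.9Q = 165.6 - 2.0Q → Q_m = 39.7241.
Social marginal cost = private MC + MEC = 64.5 + 2.3Q.
Set SMC = demand: 64.5 + 2.3Q = 165.6 - 2.0Q → Q* = 23.5116.
The loss is the area between SMC and demand from Q* to Q_m; with linear curves that's a triangle of height MEC(Q_m).
DWL = ½ × 16.2125 × 69.7138 = 565.1175.

DWL = $565.1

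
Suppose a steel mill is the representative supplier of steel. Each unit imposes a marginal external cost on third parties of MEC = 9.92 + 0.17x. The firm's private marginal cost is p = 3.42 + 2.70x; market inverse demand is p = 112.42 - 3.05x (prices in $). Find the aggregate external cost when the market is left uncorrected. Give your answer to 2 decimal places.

Market equilibrium (private): 3.42 + 2.70x = 112.42 - 3.05x → x_m = 18.9565.
Total external cost = ∫₀^{x_m} (9.92 + 0.17x) dx = 9.92×18.9565 + ½×0.17×18.9565² = 218.5931.

$218.59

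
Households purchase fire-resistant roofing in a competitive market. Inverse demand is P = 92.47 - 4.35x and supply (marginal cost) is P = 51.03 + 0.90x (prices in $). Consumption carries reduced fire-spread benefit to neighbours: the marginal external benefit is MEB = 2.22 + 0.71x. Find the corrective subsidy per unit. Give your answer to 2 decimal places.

subsidy = $9.05 per unit

Social marginal benefit = demand + MEB = 94.69 - 3.64x.
Set SMB = MC: 94.69 - 3.64x = 51.03 + 0.90x → x* = 9.6167.
The Pigouvian subsidy equals MEB at x*: 2.22 + 0.71×9.6167 = 9.0479.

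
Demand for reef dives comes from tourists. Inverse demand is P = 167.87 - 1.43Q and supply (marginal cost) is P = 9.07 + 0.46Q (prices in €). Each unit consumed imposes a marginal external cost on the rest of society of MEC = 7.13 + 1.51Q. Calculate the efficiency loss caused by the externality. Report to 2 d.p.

DWL = €2640.67

Market equilibrium (private): 9.07 + 0.46Q = 167.87 - 1.43Q → Q_m = 84.0212.
Social marginal benefit = demand − MEC = 160.74 - 2.94Q.
Set SMB = MC: 160.74 - 2.94Q = 9.07 + 0.46Q → Q* = 44.6088.
The loss is the area between SMB and MC from Q* to Q_m; with linear curves that's a triangle of height MEC(Q_m).
DWL = ½ × 39.4124 × 134.0020 = 2640.6702.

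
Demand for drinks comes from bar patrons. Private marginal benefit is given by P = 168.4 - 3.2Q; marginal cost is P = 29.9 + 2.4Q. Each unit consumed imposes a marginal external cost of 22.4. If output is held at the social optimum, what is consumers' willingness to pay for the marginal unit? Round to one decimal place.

P = 102.1

Social marginal benefit = demand − MEC = 146.0 - 3.2Q.
Set SMB = MC: 146.0 - 3.2Q = 29.9 + 2.4Q → Q* = 20.7321.
Consumer price on the demand curve at Q*: 168.4 − 3.2×20.7321 = 102.0573.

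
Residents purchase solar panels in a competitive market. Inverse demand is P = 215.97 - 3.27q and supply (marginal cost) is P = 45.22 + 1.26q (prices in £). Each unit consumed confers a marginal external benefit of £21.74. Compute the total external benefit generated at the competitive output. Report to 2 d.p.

Market equilibrium (private): 45.22 + 1.26q = 215.97 - 3.27q → q_m = 37.6932.
Total external benefit = MEB × q_m = 21.74 × 37.6932 = 819.4502.

£819.45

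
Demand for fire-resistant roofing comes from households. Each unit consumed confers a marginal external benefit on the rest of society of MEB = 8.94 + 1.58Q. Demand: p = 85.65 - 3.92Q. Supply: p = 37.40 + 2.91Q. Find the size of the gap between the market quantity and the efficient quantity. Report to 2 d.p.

Market equilibrium (private): 37.40 + 2.91Q = 85.65 - 3.92Q → Q_m = 7.0644.
Social marginal benefit = demand + MEB = 94.59 - 2.34Q.
Set SMB = MC: 94.59 - 2.34Q = 37.40 + 2.91Q → Q* = 10.8933.
Gap = |7.0644 − 10.8933| = 3.8289.

3.83 units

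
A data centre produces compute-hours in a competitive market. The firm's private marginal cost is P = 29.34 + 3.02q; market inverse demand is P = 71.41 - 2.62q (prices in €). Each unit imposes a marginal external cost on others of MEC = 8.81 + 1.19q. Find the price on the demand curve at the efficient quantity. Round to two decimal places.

Social marginal cost = private MC + MEC = 38.15 + 4.21q.
Set SMC = demand: 38.15 + 4.21q = 71.41 - 2.62q → q* = 4.8697.
Consumer price on the demand curve at q*: 71.41 − 2.62×4.8697 = 58.6514.

P = €58.65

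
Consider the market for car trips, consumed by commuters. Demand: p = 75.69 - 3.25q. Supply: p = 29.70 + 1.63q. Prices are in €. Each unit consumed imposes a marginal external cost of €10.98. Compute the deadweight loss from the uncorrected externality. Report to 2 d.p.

Market equilibrium (private): 29.70 + 1.63q = 75.69 - 3.25q → q_m = 9.4242.
Social marginal benefit = demand − MEC = 64.71 - 3.25q.
Set SMB = MC: 64.71 - 3.25q = 29.70 + 1.63q → q* = 7.1742.
Between q* and q_m the wedge MC − SMB runs linearly from 0 to MEC(q_m), so the loss is a triangle.
DWL = ½ × 2.2500 × 10.9800 = 12.3525.

DWL = €12.35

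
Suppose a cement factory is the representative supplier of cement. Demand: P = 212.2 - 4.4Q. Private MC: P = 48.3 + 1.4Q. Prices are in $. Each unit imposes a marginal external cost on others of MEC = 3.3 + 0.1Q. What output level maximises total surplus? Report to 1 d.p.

Social marginal cost = private MC + MEC = 51.6 + 1.5Q.
Set SMC = demand: 51.6 + 1.5Q = 212.2 - 4.4Q → Q* = 27.2203.

Q* = 27.2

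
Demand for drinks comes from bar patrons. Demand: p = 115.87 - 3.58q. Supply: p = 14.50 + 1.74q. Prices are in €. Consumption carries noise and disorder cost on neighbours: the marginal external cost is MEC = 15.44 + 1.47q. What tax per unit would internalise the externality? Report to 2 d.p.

Social marginal benefit = demand − MEC = 100.43 - 5.05q.
Set SMB = MC: 100.43 - 5.05q = 14.50 + 1.74q → q* = 12.6554.
The Pigouvian tax equals MEC at q*: 15.44 + 1.47×12.6554 = 34.0434.

tax = €34.04 per unit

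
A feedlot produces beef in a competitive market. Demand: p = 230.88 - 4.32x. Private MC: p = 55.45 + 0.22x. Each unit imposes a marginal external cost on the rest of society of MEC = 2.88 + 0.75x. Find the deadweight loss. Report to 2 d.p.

Market equilibrium (private): 55.45 + 0.22x = 230.88 - 4.32x → x_m = 38.6410.
Social marginal cost = private MC + MEC = 58.33 + 0.97x.
Set SMC = demand: 58.33 + 0.97x = 230.88 - 4.32x → x* = 32.6181.
The welfare-loss triangle has base |x_m − x*| and height MEC(x_m) (the vertical gap between SMC and demand is zero at x* and MEC at x_m).
DWL = ½ × 6.0229 × 31.8607 = 95.9469.

DWL = 95.95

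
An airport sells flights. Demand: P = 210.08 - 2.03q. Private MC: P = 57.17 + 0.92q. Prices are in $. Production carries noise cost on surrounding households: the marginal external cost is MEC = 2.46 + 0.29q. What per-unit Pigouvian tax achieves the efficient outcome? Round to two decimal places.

Social marginal cost = private MC + MEC = 59.63 + 1.21q.
Set SMC = demand: 59.63 + 1.21q = 210.08 - 2.03q → q* = 46.4352.
The Pigouvian tax equals MEC at q*: 2.46 + 0.29×46.4352 = 15.9262.

tax = $15.93 per unit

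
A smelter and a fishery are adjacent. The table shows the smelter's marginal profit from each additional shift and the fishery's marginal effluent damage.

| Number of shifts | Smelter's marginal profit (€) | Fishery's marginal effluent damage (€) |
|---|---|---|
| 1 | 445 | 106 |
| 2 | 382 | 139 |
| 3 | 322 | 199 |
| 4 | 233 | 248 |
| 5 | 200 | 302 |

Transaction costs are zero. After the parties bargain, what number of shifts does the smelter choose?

3

Bargaining reaches the level where marginal profit last exceeds marginal effluent damage.
That holds through level 3 (322 ≥ 199) but not at 4 (233 < 248).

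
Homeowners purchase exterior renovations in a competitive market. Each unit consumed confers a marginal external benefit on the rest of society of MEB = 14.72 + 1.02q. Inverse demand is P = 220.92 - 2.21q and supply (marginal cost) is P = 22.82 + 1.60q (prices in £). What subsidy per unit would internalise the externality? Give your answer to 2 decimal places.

Social marginal benefit = demand + MEB = 235.64 - 1.19q.
Set SMB = MC: 235.64 - 1.19q = 22.82 + 1.60q → q* = 76.2796.
The Pigouvian subsidy equals MEB at q*: 14.72 + 1.02×76.2796 = 92.5252.

subsidy = £92.53 per unit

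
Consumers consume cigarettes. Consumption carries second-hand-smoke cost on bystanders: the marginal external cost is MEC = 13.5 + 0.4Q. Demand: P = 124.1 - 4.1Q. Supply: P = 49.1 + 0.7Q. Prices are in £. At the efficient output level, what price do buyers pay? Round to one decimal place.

Social marginal benefit = demand − MEC = 110.6 - 4.5Q.
Set SMB = MC: 110.6 - 4.5Q = 49.1 + 0.7Q → Q* = 11.8269.
Consumer price on the demand curve at Q*: 124.1 − 4.1×11.8269 = 75.6097.

P = £75.6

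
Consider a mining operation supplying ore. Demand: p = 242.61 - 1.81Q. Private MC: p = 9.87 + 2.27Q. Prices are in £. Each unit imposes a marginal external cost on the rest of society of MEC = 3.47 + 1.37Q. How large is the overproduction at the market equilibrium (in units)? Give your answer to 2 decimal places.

Market equilibrium (private): 9.87 + 2.27Q = 242.61 - 1.81Q → Q_m = 57.0441.
Social marginal cost = private MC + MEC = 13.34 + 3.64Q.
Set SMC = demand: 13.34 + 3.64Q = 242.61 - 1.81Q → Q* = 42.0679.
Gap = |57.0441 − 42.0679| = 14.9762.

14.98 units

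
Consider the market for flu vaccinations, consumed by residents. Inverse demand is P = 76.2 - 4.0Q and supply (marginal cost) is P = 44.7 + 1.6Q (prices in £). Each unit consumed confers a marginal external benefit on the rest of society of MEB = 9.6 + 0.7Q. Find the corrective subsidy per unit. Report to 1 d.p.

Social marginal benefit = demand + MEB = 85.8 - 3.3Q.
Set SMB = MC: 85.8 - 3.3Q = 44.7 + 1.6Q → Q* = 8.3878.
The Pigouvian subsidy equals MEB at Q*: 9.6 + 0.7×8.3878 = 15.4715.

subsidy = £15.5 per unit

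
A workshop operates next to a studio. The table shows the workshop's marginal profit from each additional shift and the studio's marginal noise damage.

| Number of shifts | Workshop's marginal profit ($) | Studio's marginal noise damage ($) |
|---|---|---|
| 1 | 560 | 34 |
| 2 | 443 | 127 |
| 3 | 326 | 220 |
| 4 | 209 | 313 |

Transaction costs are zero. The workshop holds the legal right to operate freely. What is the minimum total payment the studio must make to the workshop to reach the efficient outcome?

$209

Left alone the workshop would choose level 4 (marginal profit stays positive).
Efficient level: k* = 3 (marginal profit ≥ marginal noise damage through 3).
The studio must at least cover the workshop's forgone profit from cutting 4→3: 209 = 209.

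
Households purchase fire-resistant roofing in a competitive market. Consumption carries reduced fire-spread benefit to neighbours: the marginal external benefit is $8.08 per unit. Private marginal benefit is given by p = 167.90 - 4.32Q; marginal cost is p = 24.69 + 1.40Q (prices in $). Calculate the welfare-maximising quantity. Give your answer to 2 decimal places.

Q* = 26.45

Social marginal benefit = demand + MEB = 175.98 - 4.32Q.
Set SMB = MC: 175.98 - 4.32Q = 24.69 + 1.40Q → Q* = 26.4493.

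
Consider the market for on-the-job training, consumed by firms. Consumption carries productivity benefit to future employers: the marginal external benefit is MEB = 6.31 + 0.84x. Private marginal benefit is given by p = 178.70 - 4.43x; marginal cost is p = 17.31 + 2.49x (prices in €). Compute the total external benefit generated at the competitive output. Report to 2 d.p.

€375.61

Market equilibrium (private): 17.31 + 2.49x = 178.70 - 4.43x → x_m = 23.3223.
Total external benefit = ∫₀^{x_m} (6.31 + 0.84x) dx = 6.31×23.3223 + ½×0.84×23.3223² = 375.6142.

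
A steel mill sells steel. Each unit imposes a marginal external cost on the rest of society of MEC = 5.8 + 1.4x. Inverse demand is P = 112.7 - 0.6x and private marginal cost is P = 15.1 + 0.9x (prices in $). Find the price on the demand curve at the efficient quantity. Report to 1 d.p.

P = $93.7

Social marginal cost = private MC + MEC = 20.9 + 2.3x.
Set SMC = demand: 20.9 + 2.3x = 112.7 - 0.6x → x* = 31.6552.
Consumer price on the demand curve at x*: 112.7 − 0.6×31.6552 = 93.7069.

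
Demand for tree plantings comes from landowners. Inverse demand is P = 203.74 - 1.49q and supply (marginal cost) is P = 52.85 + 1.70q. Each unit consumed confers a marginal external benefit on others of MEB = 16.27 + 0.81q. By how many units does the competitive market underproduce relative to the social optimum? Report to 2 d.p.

Market equilibrium (private): 52.85 + 1.70q = 203.74 - 1.49q → q_m = 47.3009.
Social marginal benefit = demand + MEB = 220.01 - 0.68q.
Set SMB = MC: 220.01 - 0.68q = 52.85 + 1.70q → q* = 70.2353.
Gap = |47.3009 − 70.2353| = 22.9344.

22.93 units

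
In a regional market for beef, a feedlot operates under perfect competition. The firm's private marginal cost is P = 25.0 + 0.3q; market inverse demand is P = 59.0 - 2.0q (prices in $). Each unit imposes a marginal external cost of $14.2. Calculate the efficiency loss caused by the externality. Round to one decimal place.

DWL = $43.8

Market equilibrium (private): 25.0 + 0.3q = 59.0 - 2.0q → q_m = 14.7826.
Social marginal cost = private MC + MEC = 39.2 + 0.3q.
Set SMC = demand: 39.2 + 0.3q = 59.0 - 2.0q → q* = 8.6087.
Height of the DWL triangle at q_m is SMC(q_m) − demand(q_m) = MEC(q_m) = 14.2000.
DWL = ½ × 6.1739 × 14.2000 = 43.8347.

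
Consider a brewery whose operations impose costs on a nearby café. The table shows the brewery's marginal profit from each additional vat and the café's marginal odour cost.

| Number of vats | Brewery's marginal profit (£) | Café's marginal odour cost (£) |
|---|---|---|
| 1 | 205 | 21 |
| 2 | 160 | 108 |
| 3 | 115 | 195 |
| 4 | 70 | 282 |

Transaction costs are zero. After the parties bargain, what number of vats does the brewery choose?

2

Bargaining reaches the level where marginal profit last exceeds marginal odour cost.
That holds through level 2 (160 ≥ 108) but not at 3 (115 < 195).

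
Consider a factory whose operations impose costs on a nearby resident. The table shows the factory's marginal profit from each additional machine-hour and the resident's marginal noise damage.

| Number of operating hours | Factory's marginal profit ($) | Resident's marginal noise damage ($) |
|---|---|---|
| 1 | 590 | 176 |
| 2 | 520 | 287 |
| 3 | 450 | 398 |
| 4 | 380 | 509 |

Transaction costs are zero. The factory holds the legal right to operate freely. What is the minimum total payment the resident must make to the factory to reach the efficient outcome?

$380

Left alone the factory would choose level 4 (marginal profit stays positive).
Efficient level: k* = 3 (marginal profit ≥ marginal noise damage through 3).
The resident must at least cover the factory's forgone profit from cutting 4→3: 380 = 380.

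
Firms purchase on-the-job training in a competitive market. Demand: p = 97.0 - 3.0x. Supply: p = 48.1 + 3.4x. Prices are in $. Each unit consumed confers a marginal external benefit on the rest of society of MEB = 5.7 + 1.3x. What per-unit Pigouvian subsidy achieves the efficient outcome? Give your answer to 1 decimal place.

subsidy = $19.6 per unit

Social marginal benefit = demand + MEB = 102.7 - 1.7x.
Set SMB = MC: 102.7 - 1.7x = 48.1 + 3.4x → x* = 10.7059.
The Pigouvian subsidy equals MEB at x*: 5.7 + 1.3×10.7059 = 19.6177.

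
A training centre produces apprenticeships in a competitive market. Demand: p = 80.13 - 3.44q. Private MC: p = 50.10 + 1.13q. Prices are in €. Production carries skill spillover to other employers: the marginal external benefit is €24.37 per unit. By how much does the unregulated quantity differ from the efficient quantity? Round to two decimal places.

5.33 units

Market equilibrium (private): 50.10 + 1.13q = 80.13 - 3.44q → q_m = 6.5711.
Social marginal cost = private MC − MEB = 25.73 + 1.13q.
Set SMC = demand: 25.73 + 1.13q = 80.13 - 3.44q → q* = 11.9037.
Gap = |6.5711 − 11.9037| = 5.3326.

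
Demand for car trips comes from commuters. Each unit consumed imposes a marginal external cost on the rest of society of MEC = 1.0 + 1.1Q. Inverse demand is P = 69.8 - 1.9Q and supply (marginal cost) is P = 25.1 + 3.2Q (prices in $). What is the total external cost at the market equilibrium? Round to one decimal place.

Market equilibrium (private): 25.1 + 3.2Q = 69.8 - 1.9Q → Q_m = 8.7647.
Total external cost = ∫₀^{Q_m} (1.0 + 1.1Q) dQ = 1.0×8.7647 + ½×1.1×8.7647² = 51.0157.

$51.0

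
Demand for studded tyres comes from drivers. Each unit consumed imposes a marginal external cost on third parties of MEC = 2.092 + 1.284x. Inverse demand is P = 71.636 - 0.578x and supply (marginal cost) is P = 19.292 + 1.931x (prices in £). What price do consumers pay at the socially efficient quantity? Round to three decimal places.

Social marginal benefit = demand − MEC = 69.544 - 1.862x.
Set SMB = MC: 69.544 - 1.862x = 19.292 + 1.931x → x* = 13.2486.
Consumer price on the demand curve at x*: 71.636 − 0.578×13.2486 = 63.9783.

P = £63.978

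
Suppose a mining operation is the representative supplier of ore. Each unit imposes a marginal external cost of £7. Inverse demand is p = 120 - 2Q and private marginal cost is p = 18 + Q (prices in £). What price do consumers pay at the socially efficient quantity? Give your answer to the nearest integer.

Social marginal cost = private MC + MEC = 25 + Q.
Set SMC = demand: 25 + Q = 120 - 2Q → Q* = 31.6667.
Consumer price on the demand curve at Q*: 120 − 2×31.6667 = 56.6666.

P = £57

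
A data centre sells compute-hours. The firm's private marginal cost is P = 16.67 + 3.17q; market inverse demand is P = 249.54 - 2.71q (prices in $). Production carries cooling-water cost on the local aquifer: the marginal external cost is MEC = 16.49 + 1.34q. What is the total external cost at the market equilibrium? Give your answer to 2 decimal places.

Market equilibrium (private): 16.67 + 3.17q = 249.54 - 2.71q → q_m = 39.6037.
Total external cost = ∫₀^{q_m} (16.49 + 1.34q) dq = 16.49×39.6037 + ½×1.34×39.6037² = 1703.9286.

$1703.93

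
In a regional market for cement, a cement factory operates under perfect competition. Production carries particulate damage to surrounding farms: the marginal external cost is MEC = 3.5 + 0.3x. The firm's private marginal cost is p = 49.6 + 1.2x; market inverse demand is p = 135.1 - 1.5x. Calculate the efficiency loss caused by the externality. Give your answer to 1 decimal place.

Market equilibrium (private): 49.6 + 1.2x = 135.1 - 1.5x → x_m = 31.6667.
Social marginal cost = private MC + MEC = 53.1 + 1.5x.
Set SMC = demand: 53.1 + 1.5x = 135.1 - 1.5x → x* = 27.3333.
Between x* and x_m the wedge SMC − demand runs linearly from 0 to MEC(x_m), so the loss is a triangle.
DWL = ½ × 4.3334 × 13.0000 = 28.1671.

DWL = 28.2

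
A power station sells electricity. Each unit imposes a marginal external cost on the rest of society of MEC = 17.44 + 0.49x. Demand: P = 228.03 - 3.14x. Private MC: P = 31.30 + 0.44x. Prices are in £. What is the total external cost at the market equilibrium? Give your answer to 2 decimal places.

Market equilibrium (private): 31.30 + 0.44x = 228.03 - 3.14x → x_m = 54.9525.
Total external cost = ∫₀^{x_m} (17.44 + 0.49x) dx = 17.44×54.9525 + ½×0.49×54.9525² = 1698.2170.

£1698.22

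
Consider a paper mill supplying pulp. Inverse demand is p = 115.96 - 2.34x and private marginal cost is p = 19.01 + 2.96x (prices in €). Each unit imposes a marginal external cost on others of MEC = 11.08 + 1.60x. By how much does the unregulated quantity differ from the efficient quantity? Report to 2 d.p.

5.85 units

Market equilibrium (private): 19.01 + 2.96x = 115.96 - 2.34x → x_m = 18.2925.
Social marginal cost = private MC + MEC = 30.09 + 4.56x.
Set SMC = demand: 30.09 + 4.56x = 115.96 - 2.34x → x* = 12.4449.
Gap = |18.2925 − 12.4449| = 5.8476.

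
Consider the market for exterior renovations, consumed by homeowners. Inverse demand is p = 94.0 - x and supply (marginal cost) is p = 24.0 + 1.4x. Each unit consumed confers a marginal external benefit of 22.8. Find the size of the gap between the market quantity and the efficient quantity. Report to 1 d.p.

9.5 units

Market equilibrium (private): 24.0 + 1.4x = 94.0 - x → x_m = 29.1667.
Social marginal benefit = demand + MEB = 116.8 - x.
Set SMB = MC: 116.8 - x = 24.0 + 1.4x → x* = 38.6667.
Gap = |29.1667 − 38.6667| = 9.5000.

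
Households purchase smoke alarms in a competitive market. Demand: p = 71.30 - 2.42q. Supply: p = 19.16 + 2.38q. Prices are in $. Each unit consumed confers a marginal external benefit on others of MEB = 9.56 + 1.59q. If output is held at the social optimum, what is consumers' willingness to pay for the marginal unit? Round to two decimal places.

Social marginal benefit = demand + MEB = 80.86 - 0.83q.
Set SMB = MC: 80.86 - 0.83q = 19.16 + 2.38q → q* = 19.2212.
Consumer price on the demand curve at q*: 71.30 − 2.42×19.2212 = 24.7847.

P = $24.78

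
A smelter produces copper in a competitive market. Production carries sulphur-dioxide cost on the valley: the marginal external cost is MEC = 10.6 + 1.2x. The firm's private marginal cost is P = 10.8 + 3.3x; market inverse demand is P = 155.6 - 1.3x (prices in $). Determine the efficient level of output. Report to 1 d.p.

x* = 23.1

Social marginal cost = private MC + MEC = 21.4 + 4.5x.
Set SMC = demand: 21.4 + 4.5x = 155.6 - 1.3x → x* = 23.1379.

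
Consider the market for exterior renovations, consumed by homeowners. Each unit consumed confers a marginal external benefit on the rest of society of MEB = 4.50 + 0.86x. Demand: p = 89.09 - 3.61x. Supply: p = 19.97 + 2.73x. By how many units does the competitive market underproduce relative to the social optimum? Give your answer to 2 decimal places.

2.53 units

Market equilibrium (private): 19.97 + 2.73x = 89.09 - 3.61x → x_m = 10.9022.
Social marginal benefit = demand + MEB = 93.59 - 2.75x.
Set SMB = MC: 93.59 - 2.75x = 19.97 + 2.73x → x* = 13.4343.
Gap = |10.9022 − 13.4343| = 2.5321.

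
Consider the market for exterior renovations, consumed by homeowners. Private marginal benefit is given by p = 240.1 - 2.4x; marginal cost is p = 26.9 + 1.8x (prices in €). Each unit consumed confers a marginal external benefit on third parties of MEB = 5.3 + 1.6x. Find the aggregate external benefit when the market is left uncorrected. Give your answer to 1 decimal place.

€2330.5

Market equilibrium (private): 26.9 + 1.8x = 240.1 - 2.4x → x_m = 50.7619.
Total external benefit = ∫₀^{x_m} (5.3 + 1.6x) dx = 5.3×50.7619 + ½×1.6×50.7619² = 2330.4545.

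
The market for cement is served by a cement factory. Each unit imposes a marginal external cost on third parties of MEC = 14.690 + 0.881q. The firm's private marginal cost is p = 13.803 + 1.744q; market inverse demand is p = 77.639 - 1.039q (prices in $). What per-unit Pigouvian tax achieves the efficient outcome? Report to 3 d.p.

Social marginal cost = private MC + MEC = 28.493 + 2.625q.
Set SMC = demand: 28.493 + 2.625q = 77.639 - 1.039q → q* = 13.4132.
The Pigouvian tax equals MEC at q*: 14.690 + 0.881×13.4132 = 26.5070.

tax = $26.507 per unit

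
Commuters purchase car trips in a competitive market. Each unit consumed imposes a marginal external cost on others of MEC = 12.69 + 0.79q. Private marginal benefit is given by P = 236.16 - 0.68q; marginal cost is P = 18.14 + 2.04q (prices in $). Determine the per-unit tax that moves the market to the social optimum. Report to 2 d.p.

Social marginal benefit = demand − MEC = 223.47 - 1.47q.
Set SMB = MC: 223.47 - 1.47q = 18.14 + 2.04q → q* = 58.4986.
The Pigouvian tax equals MEC at q*: 12.69 + 0.79×58.4986 = 58.9039.

tax = $58.90 per unit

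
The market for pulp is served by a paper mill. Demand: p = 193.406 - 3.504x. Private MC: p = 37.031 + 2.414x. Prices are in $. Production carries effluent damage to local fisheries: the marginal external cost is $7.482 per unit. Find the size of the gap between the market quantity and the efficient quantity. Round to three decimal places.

Market equilibrium (private): 37.031 + 2.414x = 193.406 - 3.504x → x_m = 26.4236.
Social marginal cost = private MC + MEC = 44.513 + 2.414x.
Set SMC = demand: 44.513 + 2.414x = 193.406 - 3.504x → x* = 25.1593.
Gap = |26.4236 − 25.1593| = 1.2643.

1.264 units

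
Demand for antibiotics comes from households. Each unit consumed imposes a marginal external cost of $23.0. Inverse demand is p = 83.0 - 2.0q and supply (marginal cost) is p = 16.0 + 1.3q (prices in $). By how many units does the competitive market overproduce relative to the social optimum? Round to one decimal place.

Market equilibrium (private): 16.0 + 1.3q = 83.0 - 2.0q → q_m = 20.3030.
Social marginal benefit = demand − MEC = 60.0 - 2.0q.
Set SMB = MC: 60.0 - 2.0q = 16.0 + 1.3q → q* = 13.3333.
Gap = |20.3030 − 13.3333| = 6.9697.

7.0 units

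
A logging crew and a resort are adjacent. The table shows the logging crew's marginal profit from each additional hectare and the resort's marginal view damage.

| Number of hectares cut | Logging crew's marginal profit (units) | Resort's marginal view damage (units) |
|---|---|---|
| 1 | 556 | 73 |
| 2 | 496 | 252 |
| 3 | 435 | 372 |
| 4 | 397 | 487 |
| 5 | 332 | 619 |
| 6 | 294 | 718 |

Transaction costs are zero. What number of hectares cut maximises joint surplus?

Bargaining reaches the level where marginal profit last exceeds marginal view damage.
That holds through level 3 (435 ≥ 372) but not at 4 (397 < 487).

3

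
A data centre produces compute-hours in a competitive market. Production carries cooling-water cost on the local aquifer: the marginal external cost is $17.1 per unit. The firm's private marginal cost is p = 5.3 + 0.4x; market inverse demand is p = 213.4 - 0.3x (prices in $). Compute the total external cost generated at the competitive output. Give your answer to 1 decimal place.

Market equilibrium (private): 5.3 + 0.4x = 213.4 - 0.3x → x_m = 297.2857.
Total external cost = MEC × x_m = 17.1 × 297.2857 = 5083.5855.

$5083.6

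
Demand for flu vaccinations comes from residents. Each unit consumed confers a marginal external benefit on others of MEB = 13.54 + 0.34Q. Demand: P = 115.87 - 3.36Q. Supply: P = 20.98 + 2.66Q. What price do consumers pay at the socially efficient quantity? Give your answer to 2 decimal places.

P = 51.73

Social marginal benefit = demand + MEB = 129.41 - 3.02Q.
Set SMB = MC: 129.41 - 3.02Q = 20.98 + 2.66Q → Q* = 19.0898.
Consumer price on the demand curve at Q*: 115.87 − 3.36×19.0898 = 51.7283.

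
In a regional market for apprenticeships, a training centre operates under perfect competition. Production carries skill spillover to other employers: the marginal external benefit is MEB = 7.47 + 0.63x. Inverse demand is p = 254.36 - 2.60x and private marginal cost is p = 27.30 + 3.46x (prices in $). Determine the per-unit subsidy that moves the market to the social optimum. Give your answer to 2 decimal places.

subsidy = $34.68 per unit

Social marginal cost = private MC − MEB = 19.83 + 2.83x.
Set SMC = demand: 19.83 + 2.83x = 254.36 - 2.60x → x* = 43.1915.
The Pigouvian subsidy equals MEB at x*: 7.47 + 0.63×43.1915 = 34.6806.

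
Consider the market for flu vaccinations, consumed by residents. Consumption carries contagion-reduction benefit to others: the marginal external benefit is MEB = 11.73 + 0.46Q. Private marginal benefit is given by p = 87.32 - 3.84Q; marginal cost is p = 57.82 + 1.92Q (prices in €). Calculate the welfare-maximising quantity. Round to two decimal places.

Q* = 7.78

Social marginal benefit = demand + MEB = 99.05 - 3.38Q.
Set SMB = MC: 99.05 - 3.38Q = 57.82 + 1.92Q → Q* = 7.7792.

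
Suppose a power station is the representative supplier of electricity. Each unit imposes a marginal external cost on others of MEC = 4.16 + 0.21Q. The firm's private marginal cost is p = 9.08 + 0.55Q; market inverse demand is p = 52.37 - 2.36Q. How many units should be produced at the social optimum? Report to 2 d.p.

Social marginal cost = private MC + MEC = 13.24 + 0.76Q.
Set SMC = demand: 13.24 + 0.76Q = 52.37 - 2.36Q → Q* = 12.5417.

Q* = 12.54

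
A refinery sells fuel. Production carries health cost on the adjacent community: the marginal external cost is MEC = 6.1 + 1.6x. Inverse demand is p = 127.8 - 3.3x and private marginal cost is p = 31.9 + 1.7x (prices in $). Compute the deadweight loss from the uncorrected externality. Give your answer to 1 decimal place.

Market equilibrium (private): 31.9 + 1.7x = 127.8 - 3.3x → x_m = 19.1800.
Social marginal cost = private MC + MEC = 38.0 + 3.3x.
Set SMC = demand: 38.0 + 3.3x = 127.8 - 3.3x → x* = 13.6061.
Height of the DWL triangle at x_m is SMC(x_m) − demand(x_m) = MEC(x_m) = 36.7880.
DWL = ½ × 5.5739 × 36.7880 = 102.5263.

DWL = $102.5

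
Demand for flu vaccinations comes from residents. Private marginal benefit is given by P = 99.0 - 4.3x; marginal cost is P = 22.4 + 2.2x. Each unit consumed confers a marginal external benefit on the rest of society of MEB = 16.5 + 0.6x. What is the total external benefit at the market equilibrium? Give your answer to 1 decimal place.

Market equilibrium (private): 22.4 + 2.2x = 99.0 - 4.3x → x_m = 11.7846.
Total external benefit = ∫₀^{x_m} (16.5 + 0.6x) dx = 16.5×11.7846 + ½×0.6×11.7846² = 236.1089.

236.1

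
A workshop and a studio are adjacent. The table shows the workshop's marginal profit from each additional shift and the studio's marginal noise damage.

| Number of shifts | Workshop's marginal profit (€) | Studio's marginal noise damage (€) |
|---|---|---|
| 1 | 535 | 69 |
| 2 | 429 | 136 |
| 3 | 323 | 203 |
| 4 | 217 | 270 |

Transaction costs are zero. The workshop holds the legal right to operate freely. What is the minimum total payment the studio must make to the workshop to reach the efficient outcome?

Left alone the workshop would choose level 4 (marginal profit stays positive).
Efficient level: k* = 3 (marginal profit ≥ marginal noise damage through 3).
The studio must at least cover the workshop's forgone profit from cutting 4→3: 217 = 217.

€217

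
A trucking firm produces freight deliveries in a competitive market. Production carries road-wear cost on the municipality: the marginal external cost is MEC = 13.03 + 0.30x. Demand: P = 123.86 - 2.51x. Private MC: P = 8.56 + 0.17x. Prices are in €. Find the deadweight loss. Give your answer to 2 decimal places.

DWL = €112.87

Market equilibrium (private): 8.56 + 0.17x = 123.86 - 2.51x → x_m = 43.0224.
Social marginal cost = private MC + MEC = 21.59 + 0.47x.
Set SMC = demand: 21.59 + 0.47x = 123.86 - 2.51x → x* = 34.3188.
The welfare-loss triangle has base |x_m − x*| and height MEC(x_m) (the vertical gap between SMC and demand is zero at x* and MEC at x_m).
DWL = ½ × 8.7036 × 25.9367 = 112.8713.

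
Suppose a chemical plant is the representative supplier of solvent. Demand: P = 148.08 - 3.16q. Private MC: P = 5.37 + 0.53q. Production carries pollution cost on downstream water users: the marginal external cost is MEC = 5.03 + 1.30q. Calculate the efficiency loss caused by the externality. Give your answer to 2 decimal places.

Market equilibrium (private): 5.37 + 0.53q = 148.08 - 3.16q → q_m = 38.6748.
Social marginal cost = private MC + MEC = 10.40 + 1.83q.
Set SMC = demand: 10.40 + 1.83q = 148.08 - 3.16q → q* = 27.5912.
The loss is the area between SMC and demand from q* to q_m; with linear curves that's a triangle of height MEC(q_m).
DWL = ½ × 11.0836 × 55.3072 = 306.5014.

DWL = 306.50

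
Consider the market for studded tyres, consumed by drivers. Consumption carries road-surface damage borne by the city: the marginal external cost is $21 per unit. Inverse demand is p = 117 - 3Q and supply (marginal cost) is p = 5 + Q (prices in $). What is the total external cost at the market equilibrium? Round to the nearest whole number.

$588

Market equilibrium (private): 5 + Q = 117 - 3Q → Q_m = 28.0000.
Total external cost = MEC × Q_m = 21 × 28.0000 = 588.0000.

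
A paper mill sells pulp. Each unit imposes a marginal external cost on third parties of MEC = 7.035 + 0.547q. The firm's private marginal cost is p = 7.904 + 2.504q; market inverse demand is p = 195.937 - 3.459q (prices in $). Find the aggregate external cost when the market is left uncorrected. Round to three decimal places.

Market equilibrium (private): 7.904 + 2.504q = 195.937 - 3.459q → q_m = 31.5333.
Total external cost = ∫₀^{q_m} (7.035 + 0.547q) dq = 7.035×31.5333 + ½×0.547×31.5333² = 493.7912.

$493.791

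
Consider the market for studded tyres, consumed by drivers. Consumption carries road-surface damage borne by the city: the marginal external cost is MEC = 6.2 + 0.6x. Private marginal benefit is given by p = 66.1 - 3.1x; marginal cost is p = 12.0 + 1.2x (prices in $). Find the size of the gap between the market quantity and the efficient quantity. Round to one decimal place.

2.8 units

Market equilibrium (private): 12.0 + 1.2x = 66.1 - 3.1x → x_m = 12.5814.
Social marginal benefit = demand − MEC = 59.9 - 3.7x.
Set SMB = MC: 59.9 - 3.7x = 12.0 + 1.2x → x* = 9.7755.
Gap = |12.5814 − 9.7755| = 2.8059.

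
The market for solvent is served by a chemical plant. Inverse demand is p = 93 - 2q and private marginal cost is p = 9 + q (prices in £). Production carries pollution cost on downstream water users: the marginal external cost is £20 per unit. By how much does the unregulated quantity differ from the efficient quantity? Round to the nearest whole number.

Market equilibrium (private): 9 + q = 93 - 2q → q_m = 28.0000.
Social marginal cost = private MC + MEC = 29 + q.
Set SMC = demand: 29 + q = 93 - 2q → q* = 21.3333.
Gap = |28.0000 − 21.3333| = 6.6667.

7 units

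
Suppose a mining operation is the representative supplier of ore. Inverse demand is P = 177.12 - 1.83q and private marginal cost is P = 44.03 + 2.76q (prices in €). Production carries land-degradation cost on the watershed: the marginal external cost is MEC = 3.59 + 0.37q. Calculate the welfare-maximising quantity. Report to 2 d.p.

q* = 26.11

Social marginal cost = private MC + MEC = 47.62 + 3.13q.
Set SMC = demand: 47.62 + 3.13q = 177.12 - 1.83q → q* = 26.1089.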